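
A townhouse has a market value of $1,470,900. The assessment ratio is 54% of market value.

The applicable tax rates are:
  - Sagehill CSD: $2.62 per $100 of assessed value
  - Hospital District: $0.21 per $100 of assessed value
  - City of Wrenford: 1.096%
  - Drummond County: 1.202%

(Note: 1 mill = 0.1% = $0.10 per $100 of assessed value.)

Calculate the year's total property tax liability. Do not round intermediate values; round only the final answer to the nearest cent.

$40,730.99

Assessed value = $1,470,900 × 0.54 = $794,286
Sagehill CSD: $794,286 × 0.0262 = $20,810.2932
Hospital District: $794,286 × 0.0021 = $1,668.0006
City of Wrenford: $794,286 × 0.01096 = $8,705.37456
Drummond County: $794,286 × 0.01202 = $9,547.31772
Total = $40,730.98608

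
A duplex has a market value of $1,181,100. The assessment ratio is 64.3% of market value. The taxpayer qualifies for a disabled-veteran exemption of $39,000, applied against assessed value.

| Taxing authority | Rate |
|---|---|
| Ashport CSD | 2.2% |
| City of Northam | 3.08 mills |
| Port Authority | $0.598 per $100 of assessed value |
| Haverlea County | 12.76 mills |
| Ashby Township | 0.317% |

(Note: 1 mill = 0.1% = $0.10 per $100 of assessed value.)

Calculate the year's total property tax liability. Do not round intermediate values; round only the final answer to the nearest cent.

Assessed value = $1,181,100 × 0.643 = $759,447.3
Taxable value = $759,447.3 − $39,000 = $720,447.3
Ashport CSD: $720,447.3 × 0.022 = $15,849.8406
City of Northam: $720,447.3 × 0.00308 = $2,218.977684
Port Authority: $720,447.3 × 0.00598 = $4,308.274854
Haverlea County: $720,447.3 × 0.01276 = $9,192.907548
Ashby Township: $720,447.3 × 0.00317 = $2,283.817941
Total = $33,853.818627

$33,853.82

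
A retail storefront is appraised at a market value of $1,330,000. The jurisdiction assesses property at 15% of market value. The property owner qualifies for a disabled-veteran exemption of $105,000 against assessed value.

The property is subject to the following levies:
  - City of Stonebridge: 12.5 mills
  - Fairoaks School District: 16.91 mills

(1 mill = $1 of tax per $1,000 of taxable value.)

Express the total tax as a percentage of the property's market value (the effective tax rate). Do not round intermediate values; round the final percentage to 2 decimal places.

Assessed value = $1,330,000 × 0.15 = $199,500
Taxable value = $199,500 − $105,000 = $94,500
City of Stonebridge: $94,500 × 0.0125 = $1,181.25
Fairoaks School District: $94,500 × 0.01691 = $1,597.995
Total tax = $2,779.245
Effective rate = $2,779.245 ÷ $1,330,000 = 0.21% of market value

0.21%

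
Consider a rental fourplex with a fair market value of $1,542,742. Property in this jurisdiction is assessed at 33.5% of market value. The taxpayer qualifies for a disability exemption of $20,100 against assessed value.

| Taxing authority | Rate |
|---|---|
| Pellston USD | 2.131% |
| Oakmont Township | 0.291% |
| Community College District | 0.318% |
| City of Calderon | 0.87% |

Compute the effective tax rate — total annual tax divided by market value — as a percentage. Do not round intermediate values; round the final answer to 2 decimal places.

1.16%

Assessed value = $1,542,742 × 0.335 = $516,818.57
Taxable value = $516,818.57 − $20,100 = $496,718.57
Pellston USD: $496,718.57 × 0.02131 = $10,585.0727267
Oakmont Township: $496,718.57 × 0.00291 = $1,445.4510387
Community College District: $496,718.57 × 0.00318 = $1,579.5650526
City of Calderon: $496,718.57 × 0.0087 = $4,321.451559
Total tax = $17,931.540377
Effective rate = $17,931.540377 ÷ $1,542,742 = 1.16% of market value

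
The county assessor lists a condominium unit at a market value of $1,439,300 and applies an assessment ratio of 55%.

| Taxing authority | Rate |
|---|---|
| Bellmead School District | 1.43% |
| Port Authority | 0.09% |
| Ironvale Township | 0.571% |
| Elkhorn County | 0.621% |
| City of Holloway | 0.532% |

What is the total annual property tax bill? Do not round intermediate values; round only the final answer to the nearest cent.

$25,679.99

Assessed value = $1,439,300 × 0.55 = $791,615
Bellmead School District: $791,615 × 0.0143 = $11,320.0945
Port Authority: $791,615 × 0.0009 = $712.4535
Ironvale Township: $791,615 × 0.00571 = $4,520.12165
Elkhorn County: $791,615 × 0.00621 = $4,915.92915
City of Holloway: $791,615 × 0.00532 = $4,211.3918
Total = $11,320.0945 + $712.4535 + $4,520.12165 + $4,915.92915 + $4,211.3918 = $25,679.9906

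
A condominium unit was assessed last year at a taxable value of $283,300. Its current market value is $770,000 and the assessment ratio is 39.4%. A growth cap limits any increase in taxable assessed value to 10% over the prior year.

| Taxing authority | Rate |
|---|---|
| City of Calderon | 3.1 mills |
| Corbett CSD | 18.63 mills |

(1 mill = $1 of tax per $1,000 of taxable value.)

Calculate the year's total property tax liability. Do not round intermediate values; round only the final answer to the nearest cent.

Uncapped assessed value = $770,000 × 0.394 = $303,380
Cap limit = $283,300 × 1.1 = $311,630
Taxable assessed value = min($303,380, $311,630) = $303,380 (cap does not bind)
City of Calderon: $303,380 × 0.0031 = $940.478
Corbett CSD: $303,380 × 0.01863 = $5,651.9694
Total = $6,592.4474

$6,592.45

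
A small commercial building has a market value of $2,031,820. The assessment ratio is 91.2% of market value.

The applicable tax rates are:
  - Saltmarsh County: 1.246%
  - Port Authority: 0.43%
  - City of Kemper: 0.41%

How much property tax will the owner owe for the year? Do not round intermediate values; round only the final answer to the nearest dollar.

$38,654

Assessed value = $2,031,820 × 0.912 = $1,853,019.84
Saltmarsh County: $1,853,019.84 × 0.01246 = $23,088.6272064
Port Authority: $1,853,019.84 × 0.0043 = $7,967.985312
City of Kemper: $1,853,019.84 × 0.0041 = $7,597.381344
Total = $23,088.6272064 + $7,967.985312 + $7,597.381344 = $38,653.9938624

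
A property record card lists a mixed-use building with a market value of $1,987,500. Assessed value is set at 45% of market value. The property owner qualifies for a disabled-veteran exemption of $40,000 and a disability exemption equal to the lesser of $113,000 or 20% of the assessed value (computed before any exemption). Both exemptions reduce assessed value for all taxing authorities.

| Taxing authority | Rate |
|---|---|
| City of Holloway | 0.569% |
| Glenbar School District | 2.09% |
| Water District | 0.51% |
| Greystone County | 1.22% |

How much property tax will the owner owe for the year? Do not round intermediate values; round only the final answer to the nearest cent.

Assessed value = $1,987,500 × 0.45 = $894,375
Disability exemption = min($113,000, 20% × $894,375) = min($113,000, $178,875) = $113,000 (dollar cap binds)
Taxable value = $894,375 − $40,000 − $113,000 = $741,375
City of Holloway: $741,375 × 0.00569 = $4,218.42375
Glenbar School District: $741,375 × 0.0209 = $15,494.7375
Water District: $741,375 × 0.0051 = $3,781.0125
Greystone County: $741,375 × 0.0122 = $9,044.775
Total = $32,538.94875

$32,538.95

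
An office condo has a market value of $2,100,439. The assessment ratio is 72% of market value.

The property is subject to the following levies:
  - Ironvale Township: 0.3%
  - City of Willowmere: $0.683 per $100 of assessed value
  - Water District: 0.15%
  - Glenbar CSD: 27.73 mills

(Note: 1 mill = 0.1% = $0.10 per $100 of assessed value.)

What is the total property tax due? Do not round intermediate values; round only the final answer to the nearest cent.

$59,071.07

Assessed value = $2,100,439 × 0.72 = $1,512,316.08
Ironvale Township: $1,512,316.08 × 0.003 = $4,536.94824
City of Willowmere: $1,512,316.08 × 0.00683 = $10,329.1188264
Water District: $1,512,316.08 × 0.0015 = $2,268.47412
Glenbar CSD: $1,512,316.08 × 0.02773 = $41,936.5248984
Total = $59,071.0660848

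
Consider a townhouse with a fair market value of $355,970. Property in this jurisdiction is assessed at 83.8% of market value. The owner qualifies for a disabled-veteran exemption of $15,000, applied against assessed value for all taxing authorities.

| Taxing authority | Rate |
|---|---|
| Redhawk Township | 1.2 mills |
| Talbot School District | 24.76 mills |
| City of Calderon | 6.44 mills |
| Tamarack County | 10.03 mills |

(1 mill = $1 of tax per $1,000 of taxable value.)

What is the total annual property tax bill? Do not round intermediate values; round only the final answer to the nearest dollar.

$12,021

Assessed value = $355,970 × 0.838 = $298,302.86
Taxable value = $298,302.86 − $15,000 = $283,302.86
Redhawk Township: $283,302.86 × 0.0012 = $339.963432
Talbot School District: $283,302.86 × 0.02476 = $7,014.5788136
City of Calderon: $283,302.86 × 0.00644 = $1,824.4704184
Tamarack County: $283,302.86 × 0.01003 = $2,841.5276858
Total = $339.963432 + $7,014.5788136 + $1,824.4704184 + $2,841.5276858 = $12,020.5403498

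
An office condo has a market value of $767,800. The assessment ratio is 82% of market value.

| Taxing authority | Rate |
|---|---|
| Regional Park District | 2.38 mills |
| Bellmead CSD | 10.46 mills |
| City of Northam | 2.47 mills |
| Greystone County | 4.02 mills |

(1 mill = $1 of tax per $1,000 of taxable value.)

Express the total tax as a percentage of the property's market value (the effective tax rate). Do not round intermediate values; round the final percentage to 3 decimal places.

Assessed value = $767,800 × 0.82 = $629,596
Regional Park District: $629,596 × 0.00238 = $1,498.43848
Bellmead CSD: $629,596 × 0.01046 = $6,585.57416
City of Northam: $629,596 × 0.00247 = $1,555.10212
Greystone County: $629,596 × 0.00402 = $2,530.97592
Total tax = $12,170.09068
Effective rate = $12,170.09068 ÷ $767,800 = 1.585% of market value

1.585%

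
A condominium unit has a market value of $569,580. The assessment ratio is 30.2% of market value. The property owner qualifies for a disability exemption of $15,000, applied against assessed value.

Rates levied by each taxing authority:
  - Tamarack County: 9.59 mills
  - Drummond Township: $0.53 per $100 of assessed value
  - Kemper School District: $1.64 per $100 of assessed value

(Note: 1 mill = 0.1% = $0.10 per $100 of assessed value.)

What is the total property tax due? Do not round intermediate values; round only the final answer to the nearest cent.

$4,912.94

Assessed value = $569,580 × 0.302 = $172,013.16
Taxable value = $172,013.16 − $15,000 = $157,013.16
Tamarack County: $157,013.16 × 0.00959 = $1,505.7562044
Drummond Township: $157,013.16 × 0.0053 = $832.169748
Kemper School District: $157,013.16 × 0.0164 = $2,575.015824
Total = $4,912.9417764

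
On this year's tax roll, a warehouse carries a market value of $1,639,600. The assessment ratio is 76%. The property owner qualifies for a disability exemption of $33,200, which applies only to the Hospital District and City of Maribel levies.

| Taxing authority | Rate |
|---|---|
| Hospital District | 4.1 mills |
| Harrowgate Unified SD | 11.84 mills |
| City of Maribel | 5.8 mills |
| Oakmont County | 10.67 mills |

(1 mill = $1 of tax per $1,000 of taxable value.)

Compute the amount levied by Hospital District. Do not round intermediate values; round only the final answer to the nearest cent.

$4,972.87

Assessed value = $1,639,600 × 0.76 = $1,246,096
Hospital District taxable value = $1,246,096 − $33,200 = $1,212,896
Hospital District levy = $1,212,896 × 0.0041 = $4,972.8736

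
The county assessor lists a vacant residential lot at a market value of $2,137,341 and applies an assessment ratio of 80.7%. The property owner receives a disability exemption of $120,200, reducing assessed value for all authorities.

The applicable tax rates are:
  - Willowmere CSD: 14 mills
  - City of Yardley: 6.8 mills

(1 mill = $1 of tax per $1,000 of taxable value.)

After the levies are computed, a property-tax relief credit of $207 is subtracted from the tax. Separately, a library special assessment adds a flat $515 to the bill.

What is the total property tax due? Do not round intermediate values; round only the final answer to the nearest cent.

Assessed value = $2,137,341 × 0.807 = $1,724,834.187
Taxable value = $1,724,834.187 − $120,200 = $1,604,634.187
Willowmere CSD: $1,604,634.187 × 0.014 = $22,464.878618
City of Yardley: $1,604,634.187 × 0.0068 = $10,911.5124716
Levies subtotal = $33,376.3910896
After credit = $33,376.3910896 − $207 = $33,169.3910896
Total = $33,169.3910896 + $515 = $33,684.3910896

$33,684.39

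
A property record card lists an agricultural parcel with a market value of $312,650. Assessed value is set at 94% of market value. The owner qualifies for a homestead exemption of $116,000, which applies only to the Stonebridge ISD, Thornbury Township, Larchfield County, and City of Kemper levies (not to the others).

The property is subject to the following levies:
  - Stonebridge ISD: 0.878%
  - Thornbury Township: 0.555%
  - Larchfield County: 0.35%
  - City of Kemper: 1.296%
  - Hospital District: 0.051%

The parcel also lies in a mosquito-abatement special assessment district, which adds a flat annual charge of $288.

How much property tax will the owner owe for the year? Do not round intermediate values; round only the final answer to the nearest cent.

Assessed value = $312,650 × 0.94 = $293,891
Stonebridge ISD: ($293,891 − $116,000) × 0.00878 = $177,891 × 0.00878 = $1,561.88298
Thornbury Township: ($293,891 − $116,000) × 0.00555 = $177,891 × 0.00555 = $987.29505
Larchfield County: ($293,891 − $116,000) × 0.0035 = $177,891 × 0.0035 = $622.6185
City of Kemper: ($293,891 − $116,000) × 0.01296 = $177,891 × 0.01296 = $2,305.46736
Hospital District: $293,891 × 0.00051 = $149.88441
Levies subtotal = $5,627.1483
Total = $5,627.1483 + $288 = $5,915.1483

$5,915.15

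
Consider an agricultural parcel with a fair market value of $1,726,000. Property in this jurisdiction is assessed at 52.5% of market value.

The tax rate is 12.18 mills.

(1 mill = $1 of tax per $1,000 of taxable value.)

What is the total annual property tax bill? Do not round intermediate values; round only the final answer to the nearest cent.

Assessed value = $1,726,000 × 0.525 = $906,150
Tax = $906,150 × 0.01218 = $11,036.907

$11,036.91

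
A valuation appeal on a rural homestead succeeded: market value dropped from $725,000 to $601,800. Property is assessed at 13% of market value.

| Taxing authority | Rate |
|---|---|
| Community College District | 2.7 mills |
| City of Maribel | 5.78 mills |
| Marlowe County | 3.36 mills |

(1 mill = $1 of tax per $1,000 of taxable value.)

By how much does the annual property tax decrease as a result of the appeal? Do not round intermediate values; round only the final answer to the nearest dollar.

$190

Old assessed value = $725,000 × 0.13 = $94,250
New assessed value = $601,800 × 0.13 = $78,234
Combined rate = 0.0027 + 0.00578 + 0.00336 = 0.01184
Old tax = $94,250 × 0.01184 = $1,115.92
New tax = $78,234 × 0.01184 = $926.29056
Reduction = $1,115.92 − $926.29056 = $189.62944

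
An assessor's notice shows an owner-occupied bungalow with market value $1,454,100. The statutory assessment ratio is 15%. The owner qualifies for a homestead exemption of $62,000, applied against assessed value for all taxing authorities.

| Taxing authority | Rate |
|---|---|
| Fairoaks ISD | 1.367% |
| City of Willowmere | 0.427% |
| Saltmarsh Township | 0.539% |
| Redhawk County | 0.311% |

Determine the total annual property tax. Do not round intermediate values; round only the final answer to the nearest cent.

$4,127.68

Assessed value = $1,454,100 × 0.15 = $218,115
Taxable value = $218,115 − $62,000 = $156,115
Fairoaks ISD: $156,115 × 0.01367 = $2,134.09205
City of Willowmere: $156,115 × 0.00427 = $666.61105
Saltmarsh Township: $156,115 × 0.00539 = $841.45985
Redhawk County: $156,115 × 0.00311 = $485.51765
Total = $2,134.09205 + $666.61105 + $841.45985 + $485.51765 = $4,127.6806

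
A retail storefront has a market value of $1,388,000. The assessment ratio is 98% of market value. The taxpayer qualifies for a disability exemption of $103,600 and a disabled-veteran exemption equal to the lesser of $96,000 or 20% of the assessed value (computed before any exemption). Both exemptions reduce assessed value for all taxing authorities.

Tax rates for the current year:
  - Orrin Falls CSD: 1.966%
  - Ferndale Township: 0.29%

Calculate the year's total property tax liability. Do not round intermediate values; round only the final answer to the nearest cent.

Assessed value = $1,388,000 × 0.98 = $1,360,240
Disabled-veteran exemption = min($96,000, 20% × $1,360,240) = min($96,000, $272,048) = $96,000 (dollar cap binds)
Taxable value = $1,360,240 − $103,600 − $96,000 = $1,160,640
Orrin Falls CSD: $1,160,640 × 0.01966 = $22,818.1824
Ferndale Township: $1,160,640 × 0.0029 = $3,365.856
Total = $26,184.0384

$26,184.04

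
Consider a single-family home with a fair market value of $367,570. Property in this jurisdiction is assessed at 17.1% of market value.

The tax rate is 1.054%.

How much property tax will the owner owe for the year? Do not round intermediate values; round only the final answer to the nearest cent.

$662.49

Assessed value = $367,570 × 0.171 = $62,854.47
Tax = $62,854.47 × 0.01054 = $662.4861138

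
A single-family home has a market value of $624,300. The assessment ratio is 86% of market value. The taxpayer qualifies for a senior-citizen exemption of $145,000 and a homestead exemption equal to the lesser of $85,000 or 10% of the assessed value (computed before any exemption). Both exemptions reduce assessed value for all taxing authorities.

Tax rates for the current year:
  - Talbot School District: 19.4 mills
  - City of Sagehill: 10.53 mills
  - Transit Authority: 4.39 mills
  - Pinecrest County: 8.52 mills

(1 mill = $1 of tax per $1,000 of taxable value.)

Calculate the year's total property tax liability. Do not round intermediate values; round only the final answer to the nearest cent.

$14,488.84

Assessed value = $624,300 × 0.86 = $536,898
Homestead exemption = min($85,000, 10% × $536,898) = min($85,000, $53,689.8) = $53,689.8 (percentage binds)
Taxable value = $536,898 − $145,000 − $53,689.8 = $338,208.2
Talbot School District: $338,208.2 × 0.0194 = $6,561.23908
City of Sagehill: $338,208.2 × 0.01053 = $3,561.332346
Transit Authority: $338,208.2 × 0.00439 = $1,484.733998
Pinecrest County: $338,208.2 × 0.00852 = $2,881.533864
Total = $14,488.839288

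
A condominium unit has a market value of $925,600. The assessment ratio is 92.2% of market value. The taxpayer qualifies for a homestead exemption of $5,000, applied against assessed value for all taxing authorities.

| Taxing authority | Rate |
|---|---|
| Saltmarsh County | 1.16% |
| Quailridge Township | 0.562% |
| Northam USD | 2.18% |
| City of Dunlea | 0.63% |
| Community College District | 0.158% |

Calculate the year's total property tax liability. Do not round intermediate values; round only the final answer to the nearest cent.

Assessed value = $925,600 × 0.922 = $853,403.2
Taxable value = $853,403.2 − $5,000 = $848,403.2
Saltmarsh County: $848,403.2 × 0.0116 = $9,841.47712
Quailridge Township: $848,403.2 × 0.00562 = $4,768.025984
Northam USD: $848,403.2 × 0.0218 = $18,495.18976
City of Dunlea: $848,403.2 × 0.0063 = $5,344.94016
Community College District: $848,403.2 × 0.00158 = $1,340.477056
Total = $9,841.47712 + $4,768.025984 + $18,495.18976 + $5,344.94016 + $1,340.477056 = $39,790.11008

$39,790.11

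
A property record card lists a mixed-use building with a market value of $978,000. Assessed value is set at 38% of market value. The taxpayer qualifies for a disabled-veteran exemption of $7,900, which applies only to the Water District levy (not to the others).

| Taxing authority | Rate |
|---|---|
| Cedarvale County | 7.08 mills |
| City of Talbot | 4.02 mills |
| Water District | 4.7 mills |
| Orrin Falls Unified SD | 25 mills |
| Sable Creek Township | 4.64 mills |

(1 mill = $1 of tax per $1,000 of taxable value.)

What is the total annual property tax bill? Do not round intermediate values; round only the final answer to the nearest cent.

Assessed value = $978,000 × 0.38 = $371,640
Cedarvale County: $371,640 × 0.00708 = $2,631.2112
City of Talbot: $371,640 × 0.00402 = $1,493.9928
Water District: ($371,640 − $7,900) × 0.0047 = $363,740 × 0.0047 = $1,709.578
Orrin Falls Unified SD: $371,640 × 0.025 = $9,291
Sable Creek Township: $371,640 × 0.00464 = $1,724.4096
Total = $16,850.1916

$16,850.19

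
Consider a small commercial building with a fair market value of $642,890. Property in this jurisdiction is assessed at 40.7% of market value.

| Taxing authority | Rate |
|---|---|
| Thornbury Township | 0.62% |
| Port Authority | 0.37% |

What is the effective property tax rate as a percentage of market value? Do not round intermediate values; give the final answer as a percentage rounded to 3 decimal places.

Assessed value = $642,890 × 0.407 = $261,656.23
Thornbury Township: $261,656.23 × 0.0062 = $1,622.268626
Port Authority: $261,656.23 × 0.0037 = $968.128051
Total tax = $2,590.396677
Effective rate = $2,590.396677 ÷ $642,890 = 0.403% of market value

0.403%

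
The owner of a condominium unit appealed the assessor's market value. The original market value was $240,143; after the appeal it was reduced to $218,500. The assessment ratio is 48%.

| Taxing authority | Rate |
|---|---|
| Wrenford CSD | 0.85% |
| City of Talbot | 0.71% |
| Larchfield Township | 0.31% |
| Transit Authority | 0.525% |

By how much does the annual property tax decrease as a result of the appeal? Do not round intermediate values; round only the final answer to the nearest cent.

$248.81

Old assessed value = $240,143 × 0.48 = $115,268.64
New assessed value = $218,500 × 0.48 = $104,880
Combined rate = 0.0085 + 0.0071 + 0.0031 + 0.00525 = 0.02395
Old tax = $115,268.64 × 0.02395 = $2,760.683928
New tax = $104,880 × 0.02395 = $2,511.876
Reduction = $2,760.683928 − $2,511.876 = $248.807928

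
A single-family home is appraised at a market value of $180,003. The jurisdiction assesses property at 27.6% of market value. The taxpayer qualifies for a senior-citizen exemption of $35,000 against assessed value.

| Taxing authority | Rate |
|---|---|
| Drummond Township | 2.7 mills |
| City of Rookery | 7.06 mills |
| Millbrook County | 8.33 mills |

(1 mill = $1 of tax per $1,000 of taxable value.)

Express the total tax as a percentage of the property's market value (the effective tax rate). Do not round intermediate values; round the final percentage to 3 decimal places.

0.148%

Assessed value = $180,003 × 0.276 = $49,680.828
Taxable value = $49,680.828 − $35,000 = $14,680.828
Drummond Township: $14,680.828 × 0.0027 = $39.6382356
City of Rookery: $14,680.828 × 0.00706 = $103.64664568
Millbrook County: $14,680.828 × 0.00833 = $122.29129724
Total tax = $265.57617852
Effective rate = $265.57617852 ÷ $180,003 = 0.148% of market value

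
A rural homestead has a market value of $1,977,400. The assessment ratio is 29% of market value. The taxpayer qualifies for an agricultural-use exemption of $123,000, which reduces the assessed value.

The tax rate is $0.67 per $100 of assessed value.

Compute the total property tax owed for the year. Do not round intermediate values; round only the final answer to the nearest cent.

Assessed value = $1,977,400 × 0.29 = $573,446
Taxable value = $573,446 − $123,000 = $450,446
Tax = $450,446 × 0.0067 = $3,017.9882

$3,017.99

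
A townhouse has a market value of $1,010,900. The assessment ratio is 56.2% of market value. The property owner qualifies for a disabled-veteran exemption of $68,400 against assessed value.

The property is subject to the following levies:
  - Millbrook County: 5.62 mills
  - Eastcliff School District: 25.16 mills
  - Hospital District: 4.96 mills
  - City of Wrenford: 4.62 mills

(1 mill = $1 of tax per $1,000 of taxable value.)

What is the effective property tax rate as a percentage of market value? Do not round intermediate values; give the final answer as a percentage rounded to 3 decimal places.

1.995%

Assessed value = $1,010,900 × 0.562 = $568,125.8
Taxable value = $568,125.8 − $68,400 = $499,725.8
Millbrook County: $499,725.8 × 0.00562 = $2,808.458996
Eastcliff School District: $499,725.8 × 0.02516 = $12,573.101128
Hospital District: $499,725.8 × 0.00496 = $2,478.639968
City of Wrenford: $499,725.8 × 0.00462 = $2,308.733196
Total tax = $20,168.933288
Effective rate = $20,168.933288 ÷ $1,010,900 = 1.995% of market value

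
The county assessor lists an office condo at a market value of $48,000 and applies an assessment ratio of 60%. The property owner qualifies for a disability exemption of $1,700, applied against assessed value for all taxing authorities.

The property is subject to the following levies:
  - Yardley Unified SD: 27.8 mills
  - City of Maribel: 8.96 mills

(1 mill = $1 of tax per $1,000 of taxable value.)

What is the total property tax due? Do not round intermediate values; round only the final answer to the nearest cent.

$996.20

Assessed value = $48,000 × 0.6 = $28,800
Taxable value = $28,800 − $1,700 = $27,100
Yardley Unified SD: $27,100 × 0.0278 = $753.38
City of Maribel: $27,100 × 0.00896 = $242.816
Total = $753.38 + $242.816 = $996.196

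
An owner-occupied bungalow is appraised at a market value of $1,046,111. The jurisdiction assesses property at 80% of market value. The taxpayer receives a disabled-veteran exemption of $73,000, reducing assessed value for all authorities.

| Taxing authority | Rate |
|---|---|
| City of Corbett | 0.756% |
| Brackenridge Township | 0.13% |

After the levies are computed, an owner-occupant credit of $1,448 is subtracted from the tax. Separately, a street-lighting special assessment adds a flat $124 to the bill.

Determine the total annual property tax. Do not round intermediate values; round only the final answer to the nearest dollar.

Assessed value = $1,046,111 × 0.8 = $836,888.8
Taxable value = $836,888.8 − $73,000 = $763,888.8
City of Corbett: $763,888.8 × 0.00756 = $5,774.999328
Brackenridge Township: $763,888.8 × 0.0013 = $993.05544
Levies subtotal = $6,768.054768
After credit = $6,768.054768 − $1,448 = $5,320.054768
Total = $5,320.054768 + $124 = $5,444.054768

$5,444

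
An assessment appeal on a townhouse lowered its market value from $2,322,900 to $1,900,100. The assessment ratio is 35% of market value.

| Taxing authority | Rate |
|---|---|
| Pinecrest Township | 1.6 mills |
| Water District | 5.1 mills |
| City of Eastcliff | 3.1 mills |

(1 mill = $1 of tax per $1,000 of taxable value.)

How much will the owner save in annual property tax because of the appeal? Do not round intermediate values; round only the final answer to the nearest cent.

$1,450.20

Old assessed value = $2,322,900 × 0.35 = $813,015
New assessed value = $1,900,100 × 0.35 = $665,035
Combined rate = 0.0016 + 0.0051 + 0.0031 = 0.0098
Old tax = $813,015 × 0.0098 = $7,967.547
New tax = $665,035 × 0.0098 = $6,517.343
Reduction = $7,967.547 − $6,517.343 = $1,450.204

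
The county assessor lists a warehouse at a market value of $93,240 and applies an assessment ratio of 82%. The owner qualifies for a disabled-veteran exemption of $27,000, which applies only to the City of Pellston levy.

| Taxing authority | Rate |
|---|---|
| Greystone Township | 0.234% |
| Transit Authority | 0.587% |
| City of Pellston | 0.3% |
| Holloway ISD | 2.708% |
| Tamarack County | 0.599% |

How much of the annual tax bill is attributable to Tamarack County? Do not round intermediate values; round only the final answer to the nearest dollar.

$458

Assessed value = $93,240 × 0.82 = $76,456.8
Tamarack County taxable value = $76,456.8 (exemption does not apply)
Tamarack County levy = $76,456.8 × 0.00599 = $457.976232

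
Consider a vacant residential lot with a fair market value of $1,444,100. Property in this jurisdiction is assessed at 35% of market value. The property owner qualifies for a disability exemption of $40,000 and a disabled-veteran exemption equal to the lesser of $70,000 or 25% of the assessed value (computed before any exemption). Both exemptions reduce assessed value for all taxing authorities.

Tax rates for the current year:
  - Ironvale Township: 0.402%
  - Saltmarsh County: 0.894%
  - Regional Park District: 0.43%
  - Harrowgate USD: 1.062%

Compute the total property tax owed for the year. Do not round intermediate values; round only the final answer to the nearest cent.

Assessed value = $1,444,100 × 0.35 = $505,435
Disabled-veteran exemption = min($70,000, 25% × $505,435) = min($70,000, $126,358.75) = $70,000 (dollar cap binds)
Taxable value = $505,435 − $40,000 − $70,000 = $395,435
Ironvale Township: $395,435 × 0.00402 = $1,589.6487
Saltmarsh County: $395,435 × 0.00894 = $3,535.1889
Regional Park District: $395,435 × 0.0043 = $1,700.3705
Harrowgate USD: $395,435 × 0.01062 = $4,199.5197
Total = $11,024.7278

$11,024.73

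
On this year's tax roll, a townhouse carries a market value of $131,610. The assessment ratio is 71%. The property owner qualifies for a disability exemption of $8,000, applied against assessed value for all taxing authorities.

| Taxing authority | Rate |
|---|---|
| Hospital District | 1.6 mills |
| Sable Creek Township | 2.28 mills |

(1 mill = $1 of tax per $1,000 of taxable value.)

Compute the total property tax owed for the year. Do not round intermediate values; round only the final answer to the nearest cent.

$331.52

Assessed value = $131,610 × 0.71 = $93,443.1
Taxable value = $93,443.1 − $8,000 = $85,443.1
Hospital District: $85,443.1 × 0.0016 = $136.70896
Sable Creek Township: $85,443.1 × 0.00228 = $194.810268
Total = $136.70896 + $194.810268 = $331.519228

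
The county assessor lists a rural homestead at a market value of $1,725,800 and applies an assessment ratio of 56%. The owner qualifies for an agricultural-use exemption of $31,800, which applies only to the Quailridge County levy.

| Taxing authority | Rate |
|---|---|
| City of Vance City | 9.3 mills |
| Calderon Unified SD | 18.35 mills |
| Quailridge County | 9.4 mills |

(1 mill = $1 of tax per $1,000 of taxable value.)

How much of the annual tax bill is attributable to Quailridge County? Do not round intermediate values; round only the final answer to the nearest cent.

Assessed value = $1,725,800 × 0.56 = $966,448
Quailridge County taxable value = $966,448 − $31,800 = $934,648
Quailridge County levy = $934,648 × 0.0094 = $8,785.6912

$8,785.69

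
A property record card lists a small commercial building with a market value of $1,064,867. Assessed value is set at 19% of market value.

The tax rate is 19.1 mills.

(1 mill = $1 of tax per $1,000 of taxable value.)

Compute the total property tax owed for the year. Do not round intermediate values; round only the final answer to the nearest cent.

$3,864.40

Assessed value = $1,064,867 × 0.19 = $202,324.73
Tax = $202,324.73 × 0.0191 = $3,864.402343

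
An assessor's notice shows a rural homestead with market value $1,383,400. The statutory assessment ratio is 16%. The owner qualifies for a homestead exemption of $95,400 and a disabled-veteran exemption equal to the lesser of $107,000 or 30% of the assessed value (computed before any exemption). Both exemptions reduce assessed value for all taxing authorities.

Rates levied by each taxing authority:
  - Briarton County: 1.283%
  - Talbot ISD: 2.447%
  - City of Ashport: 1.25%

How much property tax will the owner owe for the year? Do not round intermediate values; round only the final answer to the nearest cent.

$2,965.13

Assessed value = $1,383,400 × 0.16 = $221,344
Disabled-veteran exemption = min($107,000, 30% × $221,344) = min($107,000, $66,403.2) = $66,403.2 (percentage binds)
Taxable value = $221,344 − $95,400 − $66,403.2 = $59,540.8
Briarton County: $59,540.8 × 0.01283 = $763.908464
Talbot ISD: $59,540.8 × 0.02447 = $1,456.963376
City of Ashport: $59,540.8 × 0.0125 = $744.26
Total = $2,965.13184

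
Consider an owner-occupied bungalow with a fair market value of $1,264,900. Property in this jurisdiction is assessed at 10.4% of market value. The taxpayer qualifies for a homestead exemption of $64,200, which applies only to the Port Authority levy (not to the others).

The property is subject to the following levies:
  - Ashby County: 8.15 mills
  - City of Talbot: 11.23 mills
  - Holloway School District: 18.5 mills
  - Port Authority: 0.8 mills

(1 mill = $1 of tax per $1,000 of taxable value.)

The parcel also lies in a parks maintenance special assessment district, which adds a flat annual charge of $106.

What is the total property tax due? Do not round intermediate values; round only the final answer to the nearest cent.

Assessed value = $1,264,900 × 0.104 = $131,549.6
Ashby County: $131,549.6 × 0.00815 = $1,072.12924
City of Talbot: $131,549.6 × 0.01123 = $1,477.302008
Holloway School District: $131,549.6 × 0.0185 = $2,433.6676
Port Authority: ($131,549.6 − $64,200) × 0.0008 = $67,349.6 × 0.0008 = $53.87968
Levies subtotal = $5,036.978528
Total = $5,036.978528 + $106 = $5,142.978528

$5,142.98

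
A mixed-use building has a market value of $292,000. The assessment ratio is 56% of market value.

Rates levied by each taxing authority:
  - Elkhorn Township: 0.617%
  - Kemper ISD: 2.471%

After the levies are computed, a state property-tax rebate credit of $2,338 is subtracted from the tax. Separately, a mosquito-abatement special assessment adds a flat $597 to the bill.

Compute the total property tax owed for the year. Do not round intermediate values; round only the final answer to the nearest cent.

$3,308.50

Assessed value = $292,000 × 0.56 = $163,520
Elkhorn Township: $163,520 × 0.00617 = $1,008.9184
Kemper ISD: $163,520 × 0.02471 = $4,040.5792
Levies subtotal = $5,049.4976
After credit = $5,049.4976 − $2,338 = $2,711.4976
Total = $2,711.4976 + $597 = $3,308.4976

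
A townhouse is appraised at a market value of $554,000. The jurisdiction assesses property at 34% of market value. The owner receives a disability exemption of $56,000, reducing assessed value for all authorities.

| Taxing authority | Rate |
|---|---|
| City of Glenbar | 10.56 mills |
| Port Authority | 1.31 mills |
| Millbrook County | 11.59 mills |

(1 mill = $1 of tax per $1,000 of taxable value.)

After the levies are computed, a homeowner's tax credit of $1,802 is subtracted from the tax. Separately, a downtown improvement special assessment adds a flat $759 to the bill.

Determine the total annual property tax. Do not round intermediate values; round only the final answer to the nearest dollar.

Assessed value = $554,000 × 0.34 = $188,360
Taxable value = $188,360 − $56,000 = $132,360
City of Glenbar: $132,360 × 0.01056 = $1,397.7216
Port Authority: $132,360 × 0.00131 = $173.3916
Millbrook County: $132,360 × 0.01159 = $1,534.0524
Levies subtotal = $3,105.1656
After credit = $3,105.1656 − $1,802 = $1,303.1656
Total = $1,303.1656 + $759 = $2,062.1656

$2,062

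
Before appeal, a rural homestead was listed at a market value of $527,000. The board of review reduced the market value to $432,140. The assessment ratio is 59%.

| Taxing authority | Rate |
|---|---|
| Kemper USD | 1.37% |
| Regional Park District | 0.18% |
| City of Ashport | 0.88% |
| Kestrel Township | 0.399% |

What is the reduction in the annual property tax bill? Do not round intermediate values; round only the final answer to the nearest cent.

$1,583.32

Old assessed value = $527,000 × 0.59 = $310,930
New assessed value = $432,140 × 0.59 = $254,962.6
Combined rate = 0.0137 + 0.0018 + 0.0088 + 0.00399 = 0.02829
Old tax = $310,930 × 0.02829 = $8,796.2097
New tax = $254,962.6 × 0.02829 = $7,212.891954
Reduction = $8,796.2097 − $7,212.891954 = $1,583.317746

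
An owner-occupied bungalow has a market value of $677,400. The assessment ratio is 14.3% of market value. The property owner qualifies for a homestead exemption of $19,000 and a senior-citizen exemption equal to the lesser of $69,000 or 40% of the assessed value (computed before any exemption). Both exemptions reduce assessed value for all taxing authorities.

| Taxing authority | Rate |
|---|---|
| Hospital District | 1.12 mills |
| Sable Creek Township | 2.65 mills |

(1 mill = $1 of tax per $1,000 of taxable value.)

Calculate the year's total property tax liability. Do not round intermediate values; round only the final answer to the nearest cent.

$147.49

Assessed value = $677,400 × 0.143 = $96,868.2
Senior-citizen exemption = min($69,000, 40% × $96,868.2) = min($69,000, $38,747.28) = $38,747.28 (percentage binds)
Taxable value = $96,868.2 − $19,000 − $38,747.28 = $39,120.92
Hospital District: $39,120.92 × 0.00112 = $43.8154304
Sable Creek Township: $39,120.92 × 0.00265 = $103.670438
Total = $147.4858684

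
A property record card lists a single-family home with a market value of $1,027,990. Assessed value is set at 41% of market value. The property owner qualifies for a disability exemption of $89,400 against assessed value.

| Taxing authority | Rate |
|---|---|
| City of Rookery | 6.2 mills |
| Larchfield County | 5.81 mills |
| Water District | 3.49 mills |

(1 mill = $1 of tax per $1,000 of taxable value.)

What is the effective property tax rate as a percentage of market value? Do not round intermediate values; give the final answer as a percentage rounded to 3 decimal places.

Assessed value = $1,027,990 × 0.41 = $421,475.9
Taxable value = $421,475.9 − $89,400 = $332,075.9
City of Rookery: $332,075.9 × 0.0062 = $2,058.87058
Larchfield County: $332,075.9 × 0.00581 = $1,929.360979
Water District: $332,075.9 × 0.00349 = $1,158.944891
Total tax = $5,147.17645
Effective rate = $5,147.17645 ÷ $1,027,990 = 0.501% of market value

0.501%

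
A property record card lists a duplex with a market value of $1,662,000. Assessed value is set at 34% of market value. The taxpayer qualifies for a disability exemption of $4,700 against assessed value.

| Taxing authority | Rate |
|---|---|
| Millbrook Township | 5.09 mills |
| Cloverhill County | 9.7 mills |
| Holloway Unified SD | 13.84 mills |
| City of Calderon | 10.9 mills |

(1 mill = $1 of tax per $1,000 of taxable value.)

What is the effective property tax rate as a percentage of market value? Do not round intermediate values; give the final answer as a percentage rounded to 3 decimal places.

1.333%

Assessed value = $1,662,000 × 0.34 = $565,080
Taxable value = $565,080 − $4,700 = $560,380
Millbrook Township: $560,380 × 0.00509 = $2,852.3342
Cloverhill County: $560,380 × 0.0097 = $5,435.686
Holloway Unified SD: $560,380 × 0.01384 = $7,755.6592
City of Calderon: $560,380 × 0.0109 = $6,108.142
Total tax = $22,151.8214
Effective rate = $22,151.8214 ÷ $1,662,000 = 1.333% of market value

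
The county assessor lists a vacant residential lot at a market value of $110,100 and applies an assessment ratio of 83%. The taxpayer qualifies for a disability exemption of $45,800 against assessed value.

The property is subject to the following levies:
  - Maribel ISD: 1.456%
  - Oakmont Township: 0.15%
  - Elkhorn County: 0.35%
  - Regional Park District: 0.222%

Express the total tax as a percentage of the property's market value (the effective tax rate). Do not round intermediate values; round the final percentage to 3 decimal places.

Assessed value = $110,100 × 0.83 = $91,383
Taxable value = $91,383 − $45,800 = $45,583
Maribel ISD: $45,583 × 0.01456 = $663.68848
Oakmont Township: $45,583 × 0.0015 = $68.3745
Elkhorn County: $45,583 × 0.0035 = $159.5405
Regional Park District: $45,583 × 0.00222 = $101.19426
Total tax = $992.79774
Effective rate = $992.79774 ÷ $110,100 = 0.902% of market value

0.902%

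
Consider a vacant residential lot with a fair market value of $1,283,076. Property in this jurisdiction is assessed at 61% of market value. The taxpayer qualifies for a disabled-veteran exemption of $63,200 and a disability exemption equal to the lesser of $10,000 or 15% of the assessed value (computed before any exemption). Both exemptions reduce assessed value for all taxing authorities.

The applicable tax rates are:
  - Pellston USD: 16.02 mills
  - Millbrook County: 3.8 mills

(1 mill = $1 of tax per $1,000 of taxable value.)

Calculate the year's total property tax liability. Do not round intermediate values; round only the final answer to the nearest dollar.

Assessed value = $1,283,076 × 0.61 = $782,676.36
Disability exemption = min($10,000, 15% × $782,676.36) = min($10,000, $117,401.454) = $10,000 (dollar cap binds)
Taxable value = $782,676.36 − $63,200 − $10,000 = $709,476.36
Pellston USD: $709,476.36 × 0.01602 = $11,365.8112872
Millbrook County: $709,476.36 × 0.0038 = $2,696.010168
Total = $14,061.8214552

$14,062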